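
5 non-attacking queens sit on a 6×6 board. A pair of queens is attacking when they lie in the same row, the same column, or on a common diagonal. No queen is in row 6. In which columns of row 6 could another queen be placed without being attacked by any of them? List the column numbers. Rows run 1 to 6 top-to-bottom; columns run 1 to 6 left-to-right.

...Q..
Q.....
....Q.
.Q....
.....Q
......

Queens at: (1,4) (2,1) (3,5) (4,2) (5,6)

columns 3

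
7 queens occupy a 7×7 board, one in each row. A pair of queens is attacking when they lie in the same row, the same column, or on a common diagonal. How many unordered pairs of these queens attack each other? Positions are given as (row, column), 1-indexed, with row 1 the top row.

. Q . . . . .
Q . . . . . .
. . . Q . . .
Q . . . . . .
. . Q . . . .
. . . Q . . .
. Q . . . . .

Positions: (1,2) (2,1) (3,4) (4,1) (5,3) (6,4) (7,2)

6

Same column: (1,2)–(7,2) (column 2); (2,1)–(4,1) (column 1); (3,4)–(6,4) (column 4).
Same diagonal: (1,2)–(2,1) (|1−2| = |2−1| = 1); (1,2)–(3,4) (|1−3| = |2−4| = 2); (5,3)–(6,4) (|5−6| = |3−4| = 1).
Total attacking pairs: 6.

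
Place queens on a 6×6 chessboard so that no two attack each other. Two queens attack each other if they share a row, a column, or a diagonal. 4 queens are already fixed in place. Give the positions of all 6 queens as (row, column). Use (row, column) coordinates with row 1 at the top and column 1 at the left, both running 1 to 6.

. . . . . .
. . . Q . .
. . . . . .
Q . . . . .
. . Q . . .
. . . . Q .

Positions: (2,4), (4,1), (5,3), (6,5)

Row 1: attacked by (2,4)→{3,4,5}; (4,1)→{1,4}; (5,3)→{3}; (6,5)→{5}. Safe: 2, 6. Place at column 2.
Row 3: attacked by (1,2)→{2,4}; (2,4)→{3,4,5}; (4,1)→{1,2}; (5,3)→{1,3,5}; (6,5)→{2,5}. Safe: 6. Place at column 6.
Columns [2, 4, 6, 1, 3, 5], r−c [-1, -2, -3, 3, 2, 1], r+c [3, 6, 9, 5, 8, 11] are all distinct, so no two queens attack.

(1,2) (2,4) (3,6) (4,1) (5,3) (6,5)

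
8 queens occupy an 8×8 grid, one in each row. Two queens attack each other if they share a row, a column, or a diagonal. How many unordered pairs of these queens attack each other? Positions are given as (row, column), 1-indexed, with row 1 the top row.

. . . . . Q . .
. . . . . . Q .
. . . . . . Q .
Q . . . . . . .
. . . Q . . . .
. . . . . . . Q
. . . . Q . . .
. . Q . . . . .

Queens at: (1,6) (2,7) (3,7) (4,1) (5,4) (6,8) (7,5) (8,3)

Same column: (2,7)–(3,7) (column 7).
Same diagonal: (1,6)–(2,7) (|1−2| = |6−7| = 1); (2,7)–(5,4) (|2−5| = |7−4| = 3).
Total attacking pairs: 3.

3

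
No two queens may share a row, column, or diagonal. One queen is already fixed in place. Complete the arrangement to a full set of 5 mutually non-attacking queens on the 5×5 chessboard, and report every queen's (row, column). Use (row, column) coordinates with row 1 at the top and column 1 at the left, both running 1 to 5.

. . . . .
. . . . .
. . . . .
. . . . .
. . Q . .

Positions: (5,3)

(1,5) (2,2) (3,4) (4,1) (5,3)

Row 1: attacked by (5,3)→{3}. Safe: 1, 2, 4, 5. Place at column 5.
Row 2: attacked by (1,5)→{4,5}; (5,3)→{3}. Safe: 1, 2. Place at column 2.
Row 3: attacked by (1,5)→{3,5}; (2,2)→{1,2,3}; (5,3)→{1,3,5}. Safe: 4. Place at column 4.
Row 4: attacked by (1,5)→{2,5}; (2,2)→{2,4}; (3,4)→{3,4,5}; (5,3)→{2,3,4}. Safe: 1. Place at column 1.
Columns [5, 2, 4, 1, 3], r−c [-4, 0, -1, 3, 2], r+c [6, 4, 7, 5, 8] are all distinct, so no two queens attack.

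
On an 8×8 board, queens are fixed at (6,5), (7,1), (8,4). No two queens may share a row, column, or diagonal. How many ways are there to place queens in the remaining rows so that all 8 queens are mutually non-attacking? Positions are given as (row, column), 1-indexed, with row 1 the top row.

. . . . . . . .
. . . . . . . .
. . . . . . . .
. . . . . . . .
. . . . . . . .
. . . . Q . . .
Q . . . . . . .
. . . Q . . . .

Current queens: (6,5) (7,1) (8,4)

Branch on row 1: col 2 → 1; col 3 → 0; col 6 → 1; col 8 → 0.
Sum: 1 + 0 + 1 + 0 = 2.

2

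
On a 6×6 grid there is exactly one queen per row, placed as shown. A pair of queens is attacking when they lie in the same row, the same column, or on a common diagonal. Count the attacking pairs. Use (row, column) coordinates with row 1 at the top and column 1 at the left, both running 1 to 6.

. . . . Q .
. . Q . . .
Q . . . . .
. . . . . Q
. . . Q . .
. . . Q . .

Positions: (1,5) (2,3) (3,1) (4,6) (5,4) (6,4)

3

Same column: (5,4)–(6,4) (column 4).
Same diagonal: (3,1)–(6,4) (|3−6| = |1−4| = 3); (4,6)–(6,4) (|4−6| = |6−4| = 2).
Total attacking pairs: 3.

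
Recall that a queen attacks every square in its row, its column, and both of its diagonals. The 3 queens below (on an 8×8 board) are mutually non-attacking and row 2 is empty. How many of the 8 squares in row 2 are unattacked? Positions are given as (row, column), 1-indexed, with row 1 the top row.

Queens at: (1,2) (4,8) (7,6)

3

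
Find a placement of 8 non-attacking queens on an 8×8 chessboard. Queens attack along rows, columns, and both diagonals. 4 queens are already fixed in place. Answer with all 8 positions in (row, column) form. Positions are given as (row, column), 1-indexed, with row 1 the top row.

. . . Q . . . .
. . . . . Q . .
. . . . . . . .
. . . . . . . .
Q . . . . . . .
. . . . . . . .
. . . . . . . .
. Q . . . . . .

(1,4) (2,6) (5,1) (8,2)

Row 3: attacked by (1,4)→{2,4,6}; (2,6)→{5,6,7}; (5,1)→{1,3}; (8,2)→{2,7}. Safe: 8. Place at column 8.
Row 4: attacked by (1,4)→{1,4,7}; (2,6)→{4,6,8}; (3,8)→{7,8}; (5,1)→{1,2}; (8,2)→{2,6}. Safe: 3, 5. Place at column 3.
Row 6: attacked by (1,4)→{4}; (2,6)→{2,6}; (3,8)→{5,8}; (4,3)→{1,3,5}; (5,1)→{1,2}; (8,2)→{2,4}. Safe: 7. Place at column 7.
Row 7: attacked by (1,4)→{4}; (2,6)→{1,6}; (3,8)→{4,8}; (4,3)→{3,6}; (5,1)→{1,3}; (6,7)→{6,7,8}; (8,2)→{1,2,3}. Safe: 5. Place at column 5.
Columns [4, 6, 8, 3, 1, 7, 5, 2], r−c [-3, -4, -5, 1, 4, -1, 2, 6], r+c [5, 8, 11, 7, 6, 13, 12, 10] are all distinct, so no two queens attack.

(1,4) (2,6) (3,8) (4,3) (5,1) (6,7) (7,5) (8,2)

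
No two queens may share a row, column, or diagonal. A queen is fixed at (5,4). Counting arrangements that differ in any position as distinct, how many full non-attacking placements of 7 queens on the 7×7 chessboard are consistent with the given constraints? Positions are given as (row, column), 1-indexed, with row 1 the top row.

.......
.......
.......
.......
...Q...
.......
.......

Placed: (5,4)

Branch on row 1: col 1 → 0; col 2 → 1; col 3 → 1; col 5 → 1; col 6 → 1; col 7 → 0.
Sum: 0 + 1 + 1 + 1 + 1 + 0 = 4.

4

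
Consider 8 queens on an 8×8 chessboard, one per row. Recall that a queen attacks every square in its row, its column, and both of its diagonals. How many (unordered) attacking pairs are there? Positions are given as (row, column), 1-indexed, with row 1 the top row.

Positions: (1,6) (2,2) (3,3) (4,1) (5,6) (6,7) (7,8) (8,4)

5

Same column: (1,6)–(5,6) (column 6).
Same diagonal: (2,2)–(3,3) (|2−3| = |2−3| = 1); (5,6)–(6,7) (|5−6| = |6−7| = 1); (5,6)–(7,8) (|5−7| = |6−8| = 2); (6,7)–(7,8) (|6−7| = |7−8| = 1).
Total attacking pairs: 5.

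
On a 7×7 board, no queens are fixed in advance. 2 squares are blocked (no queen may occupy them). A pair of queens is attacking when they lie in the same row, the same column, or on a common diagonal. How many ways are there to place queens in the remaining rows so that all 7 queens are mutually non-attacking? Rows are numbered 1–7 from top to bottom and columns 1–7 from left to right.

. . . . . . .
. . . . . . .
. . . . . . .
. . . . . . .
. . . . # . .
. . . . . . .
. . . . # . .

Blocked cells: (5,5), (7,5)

Branch on row 1: col 1 → 3; col 2 → 5; col 3 → 2; col 4 → 4; col 5 → 6; col 6 → 6; col 7 → 2.
Sum: 3 + 5 + 2 + 4 + 6 + 6 + 2 = 28.

28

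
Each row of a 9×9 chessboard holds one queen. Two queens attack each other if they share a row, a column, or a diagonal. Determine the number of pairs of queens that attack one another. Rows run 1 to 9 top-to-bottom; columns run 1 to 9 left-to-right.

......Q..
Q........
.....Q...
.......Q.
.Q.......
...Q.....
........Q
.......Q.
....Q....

2

Same column: (4,8)–(8,8) (column 8).
Same diagonal: (7,9)–(8,8) (|7−8| = |9−8| = 1).
Total attacking pairs: 2.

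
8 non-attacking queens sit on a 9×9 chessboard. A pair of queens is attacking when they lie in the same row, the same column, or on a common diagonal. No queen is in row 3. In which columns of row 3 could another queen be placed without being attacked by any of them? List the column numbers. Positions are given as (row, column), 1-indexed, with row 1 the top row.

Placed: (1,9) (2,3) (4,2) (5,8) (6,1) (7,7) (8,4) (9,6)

(1,9) attacks row 3 at column 9 and diagonals 7.
(2,3) attacks row 3 at column 3 and diagonals 2, 4.
(4,2) attacks row 3 at column 2 and diagonals 1, 3.
(5,8) attacks row 3 at column 8 and diagonals 6.
(6,1) attacks row 3 at column 1 and diagonals 4.
(7,7) attacks row 3 at column 7 and diagonals 3.
(8,4) attacks row 3 at column 4 and diagonals 9.
(9,6) attacks row 3 at column 6.
Attacked columns: {1, 2, 3, 4, 6, 7, 8, 9}. Safe: {5}.

columns 5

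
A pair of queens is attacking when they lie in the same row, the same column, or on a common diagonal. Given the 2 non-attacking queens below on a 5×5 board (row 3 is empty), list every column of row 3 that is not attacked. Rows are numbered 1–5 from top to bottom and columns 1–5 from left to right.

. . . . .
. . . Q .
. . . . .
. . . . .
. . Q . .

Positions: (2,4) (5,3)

(2,4) attacks row 3 at column 4 and diagonals 3, 5.
(5,3) attacks row 3 at column 3 and diagonals 1, 5.
Attacked columns: {1, 3, 4, 5}. Safe: {2}.

columns 2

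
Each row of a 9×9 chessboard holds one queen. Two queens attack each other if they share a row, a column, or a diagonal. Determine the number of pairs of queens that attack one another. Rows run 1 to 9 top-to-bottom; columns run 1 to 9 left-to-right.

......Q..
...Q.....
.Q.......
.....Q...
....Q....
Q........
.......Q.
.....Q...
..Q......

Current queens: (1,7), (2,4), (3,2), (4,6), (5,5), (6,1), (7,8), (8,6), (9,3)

Same column: (4,6)–(8,6) (column 6).
Same diagonal: (2,4)–(4,6) (|2−4| = |4−6| = 2); (4,6)–(5,5) (|4−5| = |6−5| = 1).
Total attacking pairs: 3.

3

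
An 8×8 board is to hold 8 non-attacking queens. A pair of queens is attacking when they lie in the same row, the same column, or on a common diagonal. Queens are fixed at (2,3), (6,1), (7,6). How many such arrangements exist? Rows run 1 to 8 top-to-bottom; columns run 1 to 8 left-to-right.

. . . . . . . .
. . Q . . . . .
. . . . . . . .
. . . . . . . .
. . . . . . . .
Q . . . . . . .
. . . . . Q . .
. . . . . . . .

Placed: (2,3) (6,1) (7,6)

2

Branch on row 1: col 5 → 1; col 7 → 1; col 8 → 0.
Sum: 1 + 1 + 0 = 2.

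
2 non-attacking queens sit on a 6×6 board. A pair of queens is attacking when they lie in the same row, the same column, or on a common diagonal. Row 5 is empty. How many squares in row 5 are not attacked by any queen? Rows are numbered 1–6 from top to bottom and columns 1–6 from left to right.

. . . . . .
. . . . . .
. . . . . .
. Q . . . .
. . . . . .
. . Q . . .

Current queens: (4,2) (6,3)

(4,2) attacks row 5 at column 2 and diagonals 1, 3.
(6,3) attacks row 5 at column 3 and diagonals 2, 4.
Attacked columns: {1, 2, 3, 4}. Safe: {5, 6}.

2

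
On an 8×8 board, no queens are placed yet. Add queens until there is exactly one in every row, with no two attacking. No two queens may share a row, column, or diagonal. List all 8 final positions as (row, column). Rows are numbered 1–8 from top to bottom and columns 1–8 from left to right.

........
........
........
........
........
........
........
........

(1,8) (2,4) (3,1) (4,3) (5,6) (6,2) (7,7) (8,5)

Row 1: Safe: 1, 2, 3, 4, 5, 6, 7, 8. Place at column 8.
Row 2: attacked by (1,8)→{7,8}. Safe: 1, 2, 3, 4, 5, 6. Place at column 4.
Row 3: attacked by (1,8)→{6,8}; (2,4)→{3,4,5}. Safe: 1, 2, 7. Place at column 1.
Row 4: attacked by (1,8)→{5,8}; (2,4)→{2,4,6}; (3,1)→{1,2}. Safe: 3, 7. Place at column 3.
Row 5: attacked by (1,8)→{4,8}; (2,4)→{1,4,7}; (3,1)→{1,3}; (4,3)→{2,3,4}. Safe: 5, 6. Place at column 6.
Row 6: attacked by (1,8)→{3,8}; (2,4)→{4,8}; (3,1)→{1,4}; (4,3)→{1,3,5}; (5,6)→{5,6,7}. Safe: 2. Place at column 2.
Row 7: attacked by (1,8)→{2,8}; (2,4)→{4}; (3,1)→{1,5}; (4,3)→{3,6}; (5,6)→{4,6,8}; (6,2)→{1,2,3}. Safe: 7. Place at column 7.
Row 8: attacked by (1,8)→{1,8}; (2,4)→{4}; (3,1)→{1,6}; (4,3)→{3,7}; (5,6)→{3,6}; (6,2)→{2,4}; (7,7)→{6,7,8}. Safe: 5. Place at column 5.
Columns [8, 4, 1, 3, 6, 2, 7, 5], r−c [-7, -2, 2, 1, -1, 4, 0, 3], r+c [9, 6, 4, 7, 11, 8, 14, 13] are all distinct, so no two queens attack.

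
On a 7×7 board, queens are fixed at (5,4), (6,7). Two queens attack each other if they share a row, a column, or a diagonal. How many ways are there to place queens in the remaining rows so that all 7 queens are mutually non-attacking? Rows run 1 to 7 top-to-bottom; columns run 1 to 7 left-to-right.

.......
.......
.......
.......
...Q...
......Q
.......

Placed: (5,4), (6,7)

1

Branch on row 1: col 1 → 0; col 3 → 0; col 5 → 0; col 6 → 1.
Sum: 0 + 0 + 0 + 1 = 1.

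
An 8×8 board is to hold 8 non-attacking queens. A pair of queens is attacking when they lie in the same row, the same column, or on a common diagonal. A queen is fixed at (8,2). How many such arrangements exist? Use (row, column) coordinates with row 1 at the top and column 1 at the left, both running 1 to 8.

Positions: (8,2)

Branch on row 1: col 1 → 0; col 3 → 2; col 4 → 3; col 5 → 3; col 6 → 0; col 7 → 0; col 8 → 0.
Sum: 0 + 2 + 3 + 3 + 0 + 0 + 0 = 8.

8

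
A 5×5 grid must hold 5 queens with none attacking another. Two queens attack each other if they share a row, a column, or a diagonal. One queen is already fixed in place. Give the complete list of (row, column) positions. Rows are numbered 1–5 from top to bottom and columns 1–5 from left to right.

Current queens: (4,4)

(1,3) (2,5) (3,2) (4,4) (5,1)

Row 1: attacked by (4,4)→{1,4}. Safe: 2, 3, 5. Place at column 3.
Row 2: attacked by (1,3)→{2,3,4}; (4,4)→{2,4}. Safe: 1, 5. Place at column 5.
Row 3: attacked by (1,3)→{1,3,5}; (2,5)→{4,5}; (4,4)→{3,4,5}. Safe: 2. Place at column 2.
Row 5: attacked by (1,3)→{3}; (2,5)→{2,5}; (3,2)→{2,4}; (4,4)→{3,4,5}. Safe: 1. Place at column 1.
Columns [3, 5, 2, 4, 1], r−c [-2, -3, 1, 0, 4], r+c [4, 7, 5, 8, 6] are all distinct, so no two queens attack.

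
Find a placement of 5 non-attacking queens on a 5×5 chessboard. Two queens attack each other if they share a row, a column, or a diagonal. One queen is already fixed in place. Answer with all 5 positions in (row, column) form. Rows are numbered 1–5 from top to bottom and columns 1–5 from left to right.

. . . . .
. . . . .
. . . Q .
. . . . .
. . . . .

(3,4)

Row 1: attacked by (3,4)→{2,4}. Safe: 1, 3, 5. Place at column 3.
Row 2: attacked by (1,3)→{2,3,4}; (3,4)→{3,4,5}. Safe: 1. Place at column 1.
Row 4: attacked by (1,3)→{3}; (2,1)→{1,3}; (3,4)→{3,4,5}. Safe: 2. Place at column 2.
Row 5: attacked by (1,3)→{3}; (2,1)→{1,4}; (3,4)→{2,4}; (4,2)→{1,2,3}. Safe: 5. Place at column 5.
Columns [3, 1, 4, 2, 5], r−c [-2, 1, -1, 2, 0], r+c [4, 3, 7, 6, 10] are all distinct, so no two queens attack.

(1,3) (2,1) (3,4) (4,2) (5,5)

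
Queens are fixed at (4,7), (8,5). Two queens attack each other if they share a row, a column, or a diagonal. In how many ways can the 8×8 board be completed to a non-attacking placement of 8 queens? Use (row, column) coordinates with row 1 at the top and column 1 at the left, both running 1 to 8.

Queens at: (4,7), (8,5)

Branch on row 1: col 1 → 0; col 2 → 1; col 3 → 2; col 6 → 0; col 8 → 0.
Sum: 0 + 1 + 2 + 0 + 0 = 3.

3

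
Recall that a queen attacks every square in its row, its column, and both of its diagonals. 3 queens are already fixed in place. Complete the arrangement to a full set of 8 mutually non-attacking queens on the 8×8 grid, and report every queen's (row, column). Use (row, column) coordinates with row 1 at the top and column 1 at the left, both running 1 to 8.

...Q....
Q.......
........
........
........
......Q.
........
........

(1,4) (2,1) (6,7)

Row 3: attacked by (1,4)→{2,4,6}; (2,1)→{1,2}; (6,7)→{4,7}. Safe: 3, 5, 8. Place at column 5.
Row 4: attacked by (1,4)→{1,4,7}; (2,1)→{1,3}; (3,5)→{4,5,6}; (6,7)→{5,7}. Safe: 2, 8. Place at column 8.
Row 5: attacked by (1,4)→{4,8}; (2,1)→{1,4}; (3,5)→{3,5,7}; (4,8)→{7,8}; (6,7)→{6,7,8}. Safe: 2. Place at column 2.
Row 7: attacked by (1,4)→{4}; (2,1)→{1,6}; (3,5)→{1,5}; (4,8)→{5,8}; (5,2)→{2,4}; (6,7)→{6,7,8}. Safe: 3. Place at column 3.
Row 8: attacked by (1,4)→{4}; (2,1)→{1,7}; (3,5)→{5}; (4,8)→{4,8}; (5,2)→{2,5}; (6,7)→{5,7}; (7,3)→{2,3,4}. Safe: 6. Place at column 6.
Columns [4, 1, 5, 8, 2, 7, 3, 6], r−c [-3, 1, -2, -4, 3, -1, 4, 2], r+c [5, 3, 8, 12, 7, 13, 10, 14] are all distinct, so no two queens attack.

(1,4) (2,1) (3,5) (4,8) (5,2) (6,7) (7,3) (8,6)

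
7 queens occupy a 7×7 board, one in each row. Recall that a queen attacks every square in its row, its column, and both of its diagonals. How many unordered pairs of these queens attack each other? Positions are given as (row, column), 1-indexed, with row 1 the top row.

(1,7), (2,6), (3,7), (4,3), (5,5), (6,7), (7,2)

Same column: (1,7)–(3,7) (column 7); (1,7)–(6,7) (column 7); (3,7)–(6,7) (column 7).
Same diagonal: (1,7)–(2,6) (|1−2| = |7−6| = 1); (2,6)–(3,7) (|2−3| = |6−7| = 1); (3,7)–(5,5) (|3−5| = |7−5| = 2).
Total attacking pairs: 6.

6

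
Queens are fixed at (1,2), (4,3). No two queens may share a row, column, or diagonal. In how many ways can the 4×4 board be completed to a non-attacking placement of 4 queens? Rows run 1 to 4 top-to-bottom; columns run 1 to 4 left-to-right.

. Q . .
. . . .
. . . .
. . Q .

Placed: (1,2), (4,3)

1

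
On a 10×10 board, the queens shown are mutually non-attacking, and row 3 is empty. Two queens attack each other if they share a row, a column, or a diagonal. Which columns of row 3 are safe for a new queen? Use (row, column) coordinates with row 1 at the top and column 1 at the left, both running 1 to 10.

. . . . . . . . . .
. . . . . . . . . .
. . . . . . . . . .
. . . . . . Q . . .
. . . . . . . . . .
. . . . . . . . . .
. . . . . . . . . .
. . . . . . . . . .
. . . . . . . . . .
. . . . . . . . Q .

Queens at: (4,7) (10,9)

columns 1, 3, 4, 5, 10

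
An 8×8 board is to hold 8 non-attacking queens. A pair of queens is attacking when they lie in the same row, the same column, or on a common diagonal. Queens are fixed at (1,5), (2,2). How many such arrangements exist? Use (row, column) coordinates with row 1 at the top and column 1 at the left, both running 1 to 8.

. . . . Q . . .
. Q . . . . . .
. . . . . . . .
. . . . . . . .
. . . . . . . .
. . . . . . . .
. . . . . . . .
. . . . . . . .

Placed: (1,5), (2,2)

4

Branch on row 3: col 4 → 2; col 6 → 1; col 8 → 1.
Sum: 2 + 1 + 1 = 4.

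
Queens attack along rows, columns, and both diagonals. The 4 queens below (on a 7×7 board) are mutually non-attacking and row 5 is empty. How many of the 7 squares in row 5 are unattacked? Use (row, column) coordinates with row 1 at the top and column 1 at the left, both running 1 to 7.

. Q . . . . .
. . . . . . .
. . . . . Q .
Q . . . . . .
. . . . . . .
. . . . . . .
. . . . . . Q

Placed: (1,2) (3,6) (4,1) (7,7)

(1,2) attacks row 5 at column 2 and diagonals 6.
(3,6) attacks row 5 at column 6 and diagonals 4.
(4,1) attacks row 5 at column 1 and diagonals 2.
(7,7) attacks row 5 at column 7 and diagonals 5.
Attacked columns: {1, 2, 4, 5, 6, 7}. Safe: {3}.

1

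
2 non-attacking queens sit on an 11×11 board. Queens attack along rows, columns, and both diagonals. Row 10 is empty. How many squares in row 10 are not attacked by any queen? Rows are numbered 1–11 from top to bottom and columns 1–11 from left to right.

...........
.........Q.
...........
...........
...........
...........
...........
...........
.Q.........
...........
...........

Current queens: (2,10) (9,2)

7

(2,10) attacks row 10 at column 10 and diagonals 2.
(9,2) attacks row 10 at column 2 and diagonals 1, 3.
Attacked columns: {1, 2, 3, 10}. Safe: {4, 5, 6, 7, 8, 9, 11}.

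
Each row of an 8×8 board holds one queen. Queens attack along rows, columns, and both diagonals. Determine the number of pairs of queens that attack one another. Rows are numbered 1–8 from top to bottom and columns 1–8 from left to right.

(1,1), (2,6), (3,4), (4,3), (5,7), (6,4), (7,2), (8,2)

4

Same column: (3,4)–(6,4) (column 4); (7,2)–(8,2) (column 2).
Same diagonal: (3,4)–(4,3) (|3−4| = |4−3| = 1); (6,4)–(8,2) (|6−8| = |4−2| = 2).
Total attacking pairs: 4.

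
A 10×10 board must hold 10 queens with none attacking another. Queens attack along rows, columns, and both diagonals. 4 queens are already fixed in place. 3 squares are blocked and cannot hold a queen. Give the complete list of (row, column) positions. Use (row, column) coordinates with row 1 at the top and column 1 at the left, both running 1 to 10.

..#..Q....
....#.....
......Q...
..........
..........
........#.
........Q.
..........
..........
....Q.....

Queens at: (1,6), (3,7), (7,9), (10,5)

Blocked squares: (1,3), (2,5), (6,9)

(1,6) (2,1) (3,7) (4,2) (5,8) (6,3) (7,9) (8,4) (9,10) (10,5)

Row 2: attacked by (1,6)→{5,6,7}; (3,7)→{6,7,8}; (7,9)→{4,9}; (10,5)→{5}. Blocked: 5. Safe: 1, 2, 3, 10. Place at column 1.
Row 4: attacked by (1,6)→{3,6,9}; (2,1)→{1,3}; (3,7)→{6,7,8}; (7,9)→{6,9}; (10,5)→{5}. Safe: 2, 4, 10. Place at column 2.
Row 5: attacked by (1,6)→{2,6,10}; (2,1)→{1,4}; (3,7)→{5,7,9}; (4,2)→{1,2,3}; (7,9)→{7,9}; (10,5)→{5,10}. Safe: 8. Place at column 8.
Row 6: attacked by (1,6)→{1,6}; (2,1)→{1,5}; (3,7)→{4,7,10}; (4,2)→{2,4}; (5,8)→{7,8,9}; (7,9)→{8,9,10}; (10,5)→{1,5,9}. Blocked: 9. Safe: 3. Place at column 3.
Row 8: attacked by (1,6)→{6}; (2,1)→{1,7}; (3,7)→{2,7}; (4,2)→{2,6}; (5,8)→{5,8}; (6,3)→{1,3,5}; (7,9)→{8,9,10}; (10,5)→{3,5,7}. Safe: 4. Place at column 4.
Row 9: attacked by (1,6)→{6}; (2,1)→{1,8}; (3,7)→{1,7}; (4,2)→{2,7}; (5,8)→{4,8}; (6,3)→{3,6}; (7,9)→{7,9}; (8,4)→{3,4,5}; (10,5)→{4,5,6}. Safe: 10. Place at column 10.
Columns [6, 1, 7, 2, 8, 3, 9, 4, 10, 5], r−c [-5, 1, -4, 2, -3, 3, -2, 4, -1, 5], r+c [7, 3, 10, 6, 13, 9, 16, 12, 19, 15] are all distinct, so no two queens attack.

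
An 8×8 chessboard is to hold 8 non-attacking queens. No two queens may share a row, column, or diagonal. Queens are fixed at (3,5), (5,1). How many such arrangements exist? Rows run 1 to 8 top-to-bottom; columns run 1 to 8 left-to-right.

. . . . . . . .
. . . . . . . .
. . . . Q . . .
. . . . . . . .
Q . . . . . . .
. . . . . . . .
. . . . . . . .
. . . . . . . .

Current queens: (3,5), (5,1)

Branch on row 1: col 2 → 1; col 4 → 2; col 6 → 2; col 8 → 1.
Sum: 1 + 2 + 2 + 1 = 6.

6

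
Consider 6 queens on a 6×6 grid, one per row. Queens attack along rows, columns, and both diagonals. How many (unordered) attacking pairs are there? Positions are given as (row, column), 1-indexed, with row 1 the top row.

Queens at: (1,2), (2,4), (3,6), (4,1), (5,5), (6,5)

1

Same column: (5,5)–(6,5) (column 5).
Total attacking pairs: 1.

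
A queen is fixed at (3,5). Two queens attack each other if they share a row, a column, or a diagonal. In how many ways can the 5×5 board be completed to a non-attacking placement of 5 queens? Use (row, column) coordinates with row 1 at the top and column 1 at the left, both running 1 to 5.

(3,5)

2

Branch on row 1: col 1 → 1; col 2 → 0; col 4 → 1.
Sum: 1 + 0 + 1 = 2.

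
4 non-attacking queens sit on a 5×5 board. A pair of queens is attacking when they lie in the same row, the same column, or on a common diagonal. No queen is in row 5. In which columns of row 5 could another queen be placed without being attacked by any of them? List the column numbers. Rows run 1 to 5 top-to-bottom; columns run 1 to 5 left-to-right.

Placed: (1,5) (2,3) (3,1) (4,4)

columns 2

(1,5) attacks row 5 at column 5 and diagonals 1.
(2,3) attacks row 5 at column 3.
(3,1) attacks row 5 at column 1 and diagonals 3.
(4,4) attacks row 5 at column 4 and diagonals 3, 5.
Attacked columns: {1, 3, 4, 5}. Safe: {2}.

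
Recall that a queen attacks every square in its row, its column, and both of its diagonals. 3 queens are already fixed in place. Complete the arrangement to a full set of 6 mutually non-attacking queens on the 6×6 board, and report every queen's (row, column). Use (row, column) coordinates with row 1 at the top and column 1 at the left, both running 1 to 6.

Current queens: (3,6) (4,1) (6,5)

(1,2) (2,4) (3,6) (4,1) (5,3) (6,5)

Row 1: attacked by (3,6)→{4,6}; (4,1)→{1,4}; (6,5)→{5}. Safe: 2, 3. Place at column 2.
Row 2: attacked by (1,2)→{1,2,3}; (3,6)→{5,6}; (4,1)→{1,3}; (6,5)→{1,5}. Safe: 4. Place at column 4.
Row 5: attacked by (1,2)→{2,6}; (2,4)→{1,4}; (3,6)→{4,6}; (4,1)→{1,2}; (6,5)→{4,5,6}. Safe: 3. Place at column 3.
Columns [2, 4, 6, 1, 3, 5], r−c [-1, -2, -3, 3, 2, 1], r+c [3, 6, 9, 5, 8, 11] are all distinct, so no two queens attack.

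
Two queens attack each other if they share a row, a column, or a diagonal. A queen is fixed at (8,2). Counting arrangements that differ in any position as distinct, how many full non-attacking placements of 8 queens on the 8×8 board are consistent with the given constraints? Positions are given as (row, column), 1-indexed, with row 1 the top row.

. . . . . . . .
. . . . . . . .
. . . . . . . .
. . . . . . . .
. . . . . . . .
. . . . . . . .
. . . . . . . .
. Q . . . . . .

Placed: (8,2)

8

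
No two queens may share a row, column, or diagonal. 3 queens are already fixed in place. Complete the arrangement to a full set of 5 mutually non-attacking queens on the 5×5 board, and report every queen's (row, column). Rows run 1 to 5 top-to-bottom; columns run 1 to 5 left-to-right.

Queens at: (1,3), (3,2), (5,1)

(1,3) (2,5) (3,2) (4,4) (5,1)

Row 2: attacked by (1,3)→{2,3,4}; (3,2)→{1,2,3}; (5,1)→{1,4}. Safe: 5. Place at column 5.
Row 4: attacked by (1,3)→{3}; (2,5)→{3,5}; (3,2)→{1,2,3}; (5,1)→{1,2}. Safe: 4. Place at column 4.
Columns [3, 5, 2, 4, 1], r−c [-2, -3, 1, 0, 4], r+c [4, 7, 5, 8, 6] are all distinct, so no two queens attack.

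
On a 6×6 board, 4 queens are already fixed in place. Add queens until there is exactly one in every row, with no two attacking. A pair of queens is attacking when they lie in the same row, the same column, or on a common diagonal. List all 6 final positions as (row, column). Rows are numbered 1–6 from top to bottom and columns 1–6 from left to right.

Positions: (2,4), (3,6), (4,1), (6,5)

(1,2) (2,4) (3,6) (4,1) (5,3) (6,5)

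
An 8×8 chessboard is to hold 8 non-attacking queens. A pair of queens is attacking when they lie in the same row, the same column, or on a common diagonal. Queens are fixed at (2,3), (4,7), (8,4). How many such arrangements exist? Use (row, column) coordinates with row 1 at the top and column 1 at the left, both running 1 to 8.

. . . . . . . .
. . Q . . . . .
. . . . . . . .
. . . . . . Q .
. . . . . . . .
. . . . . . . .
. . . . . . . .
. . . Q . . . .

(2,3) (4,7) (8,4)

2

Branch on row 1: col 1 → 0; col 5 → 1; col 6 → 1; col 8 → 0.
Sum: 0 + 1 + 1 + 0 = 2.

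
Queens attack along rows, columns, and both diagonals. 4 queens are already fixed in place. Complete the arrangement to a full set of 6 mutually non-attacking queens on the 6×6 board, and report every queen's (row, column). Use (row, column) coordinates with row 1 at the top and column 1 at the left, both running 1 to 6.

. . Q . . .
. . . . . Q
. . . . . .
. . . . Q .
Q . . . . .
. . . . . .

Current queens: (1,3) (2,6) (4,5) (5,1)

(1,3) (2,6) (3,2) (4,5) (5,1) (6,4)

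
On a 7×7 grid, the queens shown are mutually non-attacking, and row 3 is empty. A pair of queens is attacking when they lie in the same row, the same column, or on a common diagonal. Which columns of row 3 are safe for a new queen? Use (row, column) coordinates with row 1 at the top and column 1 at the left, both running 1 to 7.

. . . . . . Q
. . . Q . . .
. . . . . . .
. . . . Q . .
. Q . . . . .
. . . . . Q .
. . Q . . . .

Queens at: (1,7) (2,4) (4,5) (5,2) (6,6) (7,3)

columns 1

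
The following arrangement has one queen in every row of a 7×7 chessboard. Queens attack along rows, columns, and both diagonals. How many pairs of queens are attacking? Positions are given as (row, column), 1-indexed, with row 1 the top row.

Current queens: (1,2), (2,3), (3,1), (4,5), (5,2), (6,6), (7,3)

Same column: (1,2)–(5,2) (column 2); (2,3)–(7,3) (column 3).
Same diagonal: (1,2)–(2,3) (|1−2| = |2−3| = 1); (1,2)–(4,5) (|1−4| = |2−5| = 3); (2,3)–(4,5) (|2−4| = |3−5| = 2).
Total attacking pairs: 5.

5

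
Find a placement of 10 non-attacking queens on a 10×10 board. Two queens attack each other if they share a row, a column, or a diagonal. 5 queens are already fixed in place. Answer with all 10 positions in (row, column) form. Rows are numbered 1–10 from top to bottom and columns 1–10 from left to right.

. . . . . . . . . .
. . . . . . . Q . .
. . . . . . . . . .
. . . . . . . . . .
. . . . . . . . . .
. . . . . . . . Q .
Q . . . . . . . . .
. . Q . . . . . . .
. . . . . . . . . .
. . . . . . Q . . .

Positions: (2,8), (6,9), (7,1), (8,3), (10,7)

(1,6) (2,8) (3,10) (4,2) (5,4) (6,9) (7,1) (8,3) (9,5) (10,7)

Row 1: attacked by (2,8)→{7,8,9}; (6,9)→{4,9}; (7,1)→{1,7}; (8,3)→{3,10}; (10,7)→{7}. Safe: 2, 5, 6. Place at column 6.
Row 3: attacked by (1,6)→{4,6,8}; (2,8)→{7,8,9}; (6,9)→{6,9}; (7,1)→{1,5}; (8,3)→{3,8}; (10,7)→{7}. Safe: 2, 10. Place at column 10.
Row 4: attacked by (1,6)→{3,6,9}; (2,8)→{6,8,10}; (3,10)→{9,10}; (6,9)→{7,9}; (7,1)→{1,4}; (8,3)→{3,7}; (10,7)→{1,7}. Safe: 2, 5. Place at column 2.
Row 5: attacked by (1,6)→{2,6,10}; (2,8)→{5,8}; (3,10)→{8,10}; (4,2)→{1,2,3}; (6,9)→{8,9,10}; (7,1)→{1,3}; (8,3)→{3,6}; (10,7)→{2,7}. Safe: 4. Place at column 4.
Row 9: attacked by (1,6)→{6}; (2,8)→{1,8}; (3,10)→{4,10}; (4,2)→{2,7}; (5,4)→{4,8}; (6,9)→{6,9}; (7,1)→{1,3}; (8,3)→{2,3,4}; (10,7)→{6,7,8}. Safe: 5. Place at column 5.
Columns [6, 8, 10, 2, 4, 9, 1, 3, 5, 7], r−c [-5, -6, -7, 2, 1, -3, 6, 5, 4, 3], r+c [7, 10, 13, 6, 9, 15, 8, 11, 14, 17] are all distinct, so no two queens attack.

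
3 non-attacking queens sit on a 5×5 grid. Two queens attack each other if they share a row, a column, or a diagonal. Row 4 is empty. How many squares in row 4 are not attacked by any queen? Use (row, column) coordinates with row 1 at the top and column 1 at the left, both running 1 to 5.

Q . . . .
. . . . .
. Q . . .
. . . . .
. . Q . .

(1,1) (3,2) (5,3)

1

(1,1) attacks row 4 at column 1 and diagonals 4.
(3,2) attacks row 4 at column 2 and diagonals 1, 3.
(5,3) attacks row 4 at column 3 and diagonals 2, 4.
Attacked columns: {1, 2, 3, 4}. Safe: {5}.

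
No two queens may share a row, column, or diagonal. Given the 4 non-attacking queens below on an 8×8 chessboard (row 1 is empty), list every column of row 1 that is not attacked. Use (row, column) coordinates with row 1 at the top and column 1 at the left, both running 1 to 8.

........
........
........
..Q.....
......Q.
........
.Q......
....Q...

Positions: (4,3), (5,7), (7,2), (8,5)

(4,3) attacks row 1 at column 3 and diagonals 6.
(5,7) attacks row 1 at column 7 and diagonals 3.
(7,2) attacks row 1 at column 2 and diagonals 8.
(8,5) attacks row 1 at column 5.
Attacked columns: {2, 3, 5, 6, 7, 8}. Safe: {1, 4}.

columns 1, 4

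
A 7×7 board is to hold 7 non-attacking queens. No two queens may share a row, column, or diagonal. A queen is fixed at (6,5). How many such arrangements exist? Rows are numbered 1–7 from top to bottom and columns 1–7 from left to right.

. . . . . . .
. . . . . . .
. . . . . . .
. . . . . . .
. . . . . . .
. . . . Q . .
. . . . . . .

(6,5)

6

Branch on row 1: col 1 → 1; col 2 → 1; col 3 → 0; col 4 → 1; col 6 → 3; col 7 → 0.
Sum: 1 + 1 + 0 + 1 + 3 + 0 = 6.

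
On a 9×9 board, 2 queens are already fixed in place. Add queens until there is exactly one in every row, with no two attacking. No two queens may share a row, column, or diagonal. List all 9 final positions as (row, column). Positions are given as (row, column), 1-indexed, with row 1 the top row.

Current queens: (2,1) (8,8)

(1,7) (2,1) (3,4) (4,6) (5,9) (6,3) (7,5) (8,8) (9,2)

Row 1: attacked by (2,1)→{1,2}; (8,8)→{1,8}. Safe: 3, 4, 5, 6, 7, 9. Place at column 7.
Row 3: attacked by (1,7)→{5,7,9}; (2,1)→{1,2}; (8,8)→{3,8}. Safe: 4, 6. Place at column 4.
Row 4: attacked by (1,7)→{4,7}; (2,1)→{1,3}; (3,4)→{3,4,5}; (8,8)→{4,8}. Safe: 2, 6, 9. Place at column 6.
Row 5: attacked by (1,7)→{3,7}; (2,1)→{1,4}; (3,4)→{2,4,6}; (4,6)→{5,6,7}; (8,8)→{5,8}. Safe: 9. Place at column 9.
Row 6: attacked by (1,7)→{2,7}; (2,1)→{1,5}; (3,4)→{1,4,7}; (4,6)→{4,6,8}; (5,9)→{8,9}; (8,8)→{6,8}. Safe: 3. Place at column 3.
Row 7: attacked by (1,7)→{1,7}; (2,1)→{1,6}; (3,4)→{4,8}; (4,6)→{3,6,9}; (5,9)→{7,9}; (6,3)→{2,3,4}; (8,8)→{7,8,9}. Safe: 5. Place at column 5.
Row 9: attacked by (1,7)→{7}; (2,1)→{1,8}; (3,4)→{4}; (4,6)→{1,6}; (5,9)→{5,9}; (6,3)→{3,6}; (7,5)→{3,5,7}; (8,8)→{7,8,9}. Safe: 2. Place at column 2.
Columns [7, 1, 4, 6, 9, 3, 5, 8, 2], r−c [-6, 1, -1, -2, -4, 3, 2, 0, 7], r+c [8, 3, 7, 10, 14, 9, 12, 16, 11] are all distinct, so no two queens attack.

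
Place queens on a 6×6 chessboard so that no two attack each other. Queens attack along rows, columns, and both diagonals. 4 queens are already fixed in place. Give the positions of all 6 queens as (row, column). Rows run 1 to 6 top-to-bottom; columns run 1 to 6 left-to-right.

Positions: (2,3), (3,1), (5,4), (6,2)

Row 1: attacked by (2,3)→{2,3,4}; (3,1)→{1,3}; (5,4)→{4}; (6,2)→{2}. Safe: 5, 6. Place at column 5.
Row 4: attacked by (1,5)→{2,5}; (2,3)→{1,3,5}; (3,1)→{1,2}; (5,4)→{3,4,5}; (6,2)→{2,4}. Safe: 6. Place at column 6.
Columns [5, 3, 1, 6, 4, 2], r−c [-4, -1, 2, -2, 1, 4], r+c [6, 5, 4, 10, 9, 8] are all distinct, so no two queens attack.

(1,5) (2,3) (3,1) (4,6) (5,4) (6,2)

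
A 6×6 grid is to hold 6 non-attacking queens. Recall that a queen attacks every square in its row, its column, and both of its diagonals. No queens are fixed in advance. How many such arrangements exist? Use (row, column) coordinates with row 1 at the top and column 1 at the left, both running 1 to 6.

Branch on row 1: col 1 → 0; col 2 → 1; col 3 → 1; col 4 → 1; col 5 → 1; col 6 → 0.
Sum: 0 + 1 + 1 + 1 + 1 + 0 = 4.
(This is the classic 6-queens count.)

4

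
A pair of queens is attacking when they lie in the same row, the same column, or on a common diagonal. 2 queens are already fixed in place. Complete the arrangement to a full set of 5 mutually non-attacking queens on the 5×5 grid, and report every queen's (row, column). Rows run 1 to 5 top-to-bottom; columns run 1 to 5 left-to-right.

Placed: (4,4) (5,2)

(1,5) (2,3) (3,1) (4,4) (5,2)

Row 1: attacked by (4,4)→{1,4}; (5,2)→{2}. Safe: 3, 5. Place at column 5.
Row 2: attacked by (1,5)→{4,5}; (4,4)→{2,4}; (5,2)→{2,5}. Safe: 1, 3. Place at column 3.
Row 3: attacked by (1,5)→{3,5}; (2,3)→{2,3,4}; (4,4)→{3,4,5}; (5,2)→{2,4}. Safe: 1. Place at column 1.
Columns [5, 3, 1, 4, 2], r−c [-4, -1, 2, 0, 3], r+c [6, 5, 4, 8, 7] are all distinct, so no two queens attack.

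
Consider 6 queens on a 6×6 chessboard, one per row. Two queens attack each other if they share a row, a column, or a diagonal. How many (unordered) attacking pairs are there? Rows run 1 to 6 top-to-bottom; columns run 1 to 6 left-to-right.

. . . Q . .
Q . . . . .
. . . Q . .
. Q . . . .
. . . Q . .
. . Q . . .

Same column: (1,4)–(3,4) (column 4); (1,4)–(5,4) (column 4); (3,4)–(5,4) (column 4).
Same diagonal: (2,1)–(5,4) (|2−5| = |1−4| = 3); (5,4)–(6,3) (|5−6| = |4−3| = 1).
Total attacking pairs: 5.

5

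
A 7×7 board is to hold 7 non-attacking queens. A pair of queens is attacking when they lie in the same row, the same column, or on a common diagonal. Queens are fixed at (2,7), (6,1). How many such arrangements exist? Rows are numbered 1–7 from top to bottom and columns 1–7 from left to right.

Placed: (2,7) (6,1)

Branch on row 1: col 2 → 0; col 3 → 1; col 4 → 1; col 5 → 2.
Sum: 0 + 1 + 1 + 2 = 4.

4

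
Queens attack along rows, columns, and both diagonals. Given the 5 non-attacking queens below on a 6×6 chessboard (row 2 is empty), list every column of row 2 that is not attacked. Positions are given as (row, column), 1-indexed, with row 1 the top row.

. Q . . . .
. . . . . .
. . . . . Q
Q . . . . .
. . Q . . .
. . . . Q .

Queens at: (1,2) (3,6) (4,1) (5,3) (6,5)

(1,2) attacks row 2 at column 2 and diagonals 1, 3.
(3,6) attacks row 2 at column 6 and diagonals 5.
(4,1) attacks row 2 at column 1 and diagonals 3.
(5,3) attacks row 2 at column 3 and diagonals 6.
(6,5) attacks row 2 at column 5 and diagonals 1.
Attacked columns: {1, 2, 3, 5, 6}. Safe: {4}.

columns 4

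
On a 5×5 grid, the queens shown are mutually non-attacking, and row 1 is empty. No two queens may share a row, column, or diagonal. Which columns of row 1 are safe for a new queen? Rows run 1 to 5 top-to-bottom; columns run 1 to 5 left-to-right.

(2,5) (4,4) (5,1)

columns 2, 3

(2,5) attacks row 1 at column 5 and diagonals 4.
(4,4) attacks row 1 at column 4 and diagonals 1.
(5,1) attacks row 1 at column 1 and diagonals 5.
Attacked columns: {1, 4, 5}. Safe: {2, 3}.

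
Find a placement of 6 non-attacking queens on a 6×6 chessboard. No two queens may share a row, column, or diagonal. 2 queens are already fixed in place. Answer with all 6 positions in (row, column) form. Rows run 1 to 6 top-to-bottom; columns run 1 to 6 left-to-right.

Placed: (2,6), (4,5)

(1,3) (2,6) (3,2) (4,5) (5,1) (6,4)

Row 1: attacked by (2,6)→{5,6}; (4,5)→{2,5}. Safe: 1, 3, 4. Place at column 3.
Row 3: attacked by (1,3)→{1,3,5}; (2,6)→{5,6}; (4,5)→{4,5,6}. Safe: 2. Place at column 2.
Row 5: attacked by (1,3)→{3}; (2,6)→{3,6}; (3,2)→{2,4}; (4,5)→{4,5,6}. Safe: 1. Place at column 1.
Row 6: attacked by (1,3)→{3}; (2,6)→{2,6}; (3,2)→{2,5}; (4,5)→{3,5}; (5,1)→{1,2}. Safe: 4. Place at column 4.
Columns [3, 6, 2, 5, 1, 4], r−c [-2, -4, 1, -1, 4, 2], r+c [4, 8, 5, 9, 6, 10] are all distinct, so no two queens attack.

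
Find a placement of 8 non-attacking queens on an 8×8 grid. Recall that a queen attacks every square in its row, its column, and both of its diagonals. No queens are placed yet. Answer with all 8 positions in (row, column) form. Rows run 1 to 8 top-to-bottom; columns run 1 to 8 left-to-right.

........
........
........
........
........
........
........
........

Row 1: Safe: 1, 2, 3, 4, 5, 6, 7, 8. Place at column 3.
Row 2: attacked by (1,3)→{2,3,4}. Safe: 1, 5, 6, 7, 8. Place at column 8.
Row 3: attacked by (1,3)→{1,3,5}; (2,8)→{7,8}. Safe: 2, 4, 6. Place at column 4.
Row 4: attacked by (1,3)→{3,6}; (2,8)→{6,8}; (3,4)→{3,4,5}. Safe: 1, 2, 7. Place at column 7.
Row 5: attacked by (1,3)→{3,7}; (2,8)→{5,8}; (3,4)→{2,4,6}; (4,7)→{6,7,8}. Safe: 1. Place at column 1.
Row 6: attacked by (1,3)→{3,8}; (2,8)→{4,8}; (3,4)→{1,4,7}; (4,7)→{5,7}; (5,1)→{1,2}. Safe: 6. Place at column 6.
Row 7: attacked by (1,3)→{3}; (2,8)→{3,8}; (3,4)→{4,8}; (4,7)→{4,7}; (5,1)→{1,3}; (6,6)→{5,6,7}. Safe: 2. Place at column 2.
Row 8: attacked by (1,3)→{3}; (2,8)→{2,8}; (3,4)→{4}; (4,7)→{3,7}; (5,1)→{1,4}; (6,6)→{4,6,8}; (7,2)→{1,2,3}. Safe: 5. Place at column 5.
Columns [3, 8, 4, 7, 1, 6, 2, 5], r−c [-2, -6, -1, -3, 4, 0, 5, 3], r+c [4, 10, 7, 11, 6, 12, 9, 13] are all distinct, so no two queens attack.

(1,3) (2,8) (3,4) (4,7) (5,1) (6,6) (7,2) (8,5)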